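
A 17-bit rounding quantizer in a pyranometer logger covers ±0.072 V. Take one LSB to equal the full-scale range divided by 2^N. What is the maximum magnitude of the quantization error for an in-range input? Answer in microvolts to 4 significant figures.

0.5493 µV

Span: 0.072 V − (-0.072 V) = 0.144 V.
Step size = 0.144/131072 V = 1.09863 µV.
A rounding quantizer has |error| ≤ LSB/2 = 0.5493 µV.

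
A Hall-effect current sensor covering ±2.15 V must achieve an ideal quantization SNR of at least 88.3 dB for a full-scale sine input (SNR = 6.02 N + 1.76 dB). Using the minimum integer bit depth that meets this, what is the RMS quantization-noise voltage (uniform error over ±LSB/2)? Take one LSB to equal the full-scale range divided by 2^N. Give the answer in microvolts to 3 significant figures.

Full-scale range = 2.15 V − (-2.15 V) = 4.3 V.
6.02 N + 1.76 ≥ 88.3 gives N ≥ 14.375, so the minimum integer is 15.
Step size = 4.3/32768 V = 131.23 µV.
RMS noise = LSB/√12 = 37.9 µV.

37.9 µV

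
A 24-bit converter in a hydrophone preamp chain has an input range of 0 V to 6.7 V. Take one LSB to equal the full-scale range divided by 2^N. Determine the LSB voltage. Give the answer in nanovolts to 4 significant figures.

399.4 nV

Range is 6.7 V.
2^24 = 16777216 levels.
One LSB is 6.7 V / 16777216 = 399.4 nV.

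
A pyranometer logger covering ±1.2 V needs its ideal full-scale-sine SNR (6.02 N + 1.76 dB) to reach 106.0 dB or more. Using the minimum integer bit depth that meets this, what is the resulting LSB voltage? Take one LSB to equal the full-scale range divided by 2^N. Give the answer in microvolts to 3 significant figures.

The full-scale span is 1.2 − (-1.2) = 2.4 V.
N ≥ (106.0 − 1.76)/6.02 = 17.316 → N_min = 18.
One LSB is 2.4 V / 262144 = 9.16 µV.

9.16 µV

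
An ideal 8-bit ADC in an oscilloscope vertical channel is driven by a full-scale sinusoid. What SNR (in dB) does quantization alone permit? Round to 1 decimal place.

49.9 dB

Ideal quantization SNR: 6.02 × 8 + 1.76 dB = 49.9 dB.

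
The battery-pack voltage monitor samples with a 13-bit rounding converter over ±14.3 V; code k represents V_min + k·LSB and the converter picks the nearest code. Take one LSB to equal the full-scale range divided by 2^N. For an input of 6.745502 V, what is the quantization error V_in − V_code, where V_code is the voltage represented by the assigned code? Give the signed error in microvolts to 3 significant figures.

The full-scale span is 14.3 − (-14.3) = 28.6 V. LSB = 28.6 V / 2^13 ≈ 3.491 mV.
(V_in − V_min)/LSB = (6.745502 − (-14.3)) × 8192/28.6 = 6028.1382 → nearest code k = 6028.
V_code = -14.3 + (6028/8192) × 28.6 = 6.745019531 V.
e = 6.745502 − (6.745019531) = +482 µV.

+482 µV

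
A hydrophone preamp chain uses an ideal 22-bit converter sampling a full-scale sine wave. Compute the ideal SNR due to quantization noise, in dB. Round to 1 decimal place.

Ideal quantization SNR: 6.02 × 22 + 1.76 dB = 134.2 dB.

134.2 dB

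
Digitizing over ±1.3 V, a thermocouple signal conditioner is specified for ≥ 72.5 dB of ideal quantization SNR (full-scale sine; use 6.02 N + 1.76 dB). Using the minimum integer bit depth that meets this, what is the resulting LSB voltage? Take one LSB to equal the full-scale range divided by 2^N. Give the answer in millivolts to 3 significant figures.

0.635 mV

Span: 1.3 V − (-1.3 V) = 2.6 V.
Required N = ⌈(72.5 − 1.76)/6.02⌉ = ⌈11.751⌉ = 12.
LSB = 2.6 V / 2^12 = 0.635 mV.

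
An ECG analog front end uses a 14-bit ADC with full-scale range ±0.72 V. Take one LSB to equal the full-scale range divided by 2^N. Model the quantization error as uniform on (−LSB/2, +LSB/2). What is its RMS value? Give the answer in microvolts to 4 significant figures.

Full-scale range = 0.72 V − (-0.72 V) = 1.44 V.
LSB = 1.44 V / 2^14 = 87.8906 µV.
For a uniform distribution on [−LSB/2, +LSB/2], V_rms = LSB/√12 = 87.8906 µV/3.4641 = 25.37 µV.

25.37 µV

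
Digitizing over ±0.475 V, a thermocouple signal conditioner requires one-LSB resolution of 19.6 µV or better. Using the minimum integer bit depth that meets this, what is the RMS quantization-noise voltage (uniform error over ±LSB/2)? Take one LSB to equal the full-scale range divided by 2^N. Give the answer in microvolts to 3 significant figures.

Full-scale range = 0.475 V − (-0.475 V) = 0.95 V.
0.95 V / 19.6 µV = 48470. Since 2^15 = 32768 and 2^16 = 65536, N = 16.
One LSB is 0.95 V / 65536 = 14.496 µV.
σ_q = LSB/√12 = 14.496 µV/3.4641 = 4.18 µV.

4.18 µV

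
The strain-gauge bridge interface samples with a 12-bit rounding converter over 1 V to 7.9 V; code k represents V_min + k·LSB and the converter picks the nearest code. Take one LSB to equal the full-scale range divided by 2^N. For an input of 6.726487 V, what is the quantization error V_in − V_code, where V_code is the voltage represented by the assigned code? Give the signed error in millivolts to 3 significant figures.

Range = 7.9 − (1) = 6.9 V. LSB = 6.9 V / 2^12 ≈ 1.685 mV.
Position in LSBs: (6.726487 − (1)) × 4096/6.9 = 3399.3755; rounding gives k = 3399.
V_code = 1 + (3399/4096) × 6.9 = 6.725854492 V.
V_in − V_code = 6.726487 − (6.725854492) = +0.633 mV.

+0.633 mV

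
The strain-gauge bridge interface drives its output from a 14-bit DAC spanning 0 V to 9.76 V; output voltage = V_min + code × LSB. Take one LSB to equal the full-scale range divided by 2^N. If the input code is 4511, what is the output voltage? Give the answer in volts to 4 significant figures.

2.687 V

Range is 9.76 V. LSB = 9.76 V / 2^14.
Output = V_min + (4511/16384) × range = 0 + 0.275330 × 9.76 V
      = 0 + 2.68722 = 2.68722 V.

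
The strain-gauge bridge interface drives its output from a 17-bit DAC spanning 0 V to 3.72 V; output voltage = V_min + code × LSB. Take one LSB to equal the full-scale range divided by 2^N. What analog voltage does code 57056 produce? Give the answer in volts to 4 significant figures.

V_FS = 3.72 V. LSB = 3.72 V / 2^17.
Output = V_min + (57056/131072) × range = 0 + 0.435303 × 3.72 V
      = 0 + 1.61933 = 1.61933 V.

1.619 V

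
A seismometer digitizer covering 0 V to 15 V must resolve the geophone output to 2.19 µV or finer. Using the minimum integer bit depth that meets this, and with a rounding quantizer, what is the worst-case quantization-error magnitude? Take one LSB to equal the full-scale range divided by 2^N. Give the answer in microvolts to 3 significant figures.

0.894 µV

Range is 15 V.
Levels needed ≥ 15/2.19 µV = 6.849e6. 2^23 = 8388608 suffices, so N_min = 23.
LSB = 15 V / 2^23 = 1.7881 µV.
|e|_max = LSB/2 = 0.894 µV.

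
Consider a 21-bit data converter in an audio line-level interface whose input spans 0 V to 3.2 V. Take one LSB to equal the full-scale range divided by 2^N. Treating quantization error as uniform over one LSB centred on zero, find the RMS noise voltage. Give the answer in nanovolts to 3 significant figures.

440 nV

V_FS = 3.2 V.
One LSB is 3.2 V / 2097152 = 1.5259 µV.
For a uniform distribution on [−LSB/2, +LSB/2], V_rms = LSB/√12 = 1.5259 µV/3.4641 = 440 nV.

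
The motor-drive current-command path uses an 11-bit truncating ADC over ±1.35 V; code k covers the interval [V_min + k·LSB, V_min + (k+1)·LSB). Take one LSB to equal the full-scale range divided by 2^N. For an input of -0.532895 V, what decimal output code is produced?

The full-scale span is 1.35 − (-1.35) = 2.7 V. LSB = 2.7 V / 2^11 ≈ 1.318 mV.
code = ⌊(V_in − V_min)/LSB⌋ = ⌊(V_in − V_min) × 2^11 / range⌋
     = ⌊(-0.532895 − (-1.35)) × 2048 / 2.7⌋ = ⌊0.817105 × 2048/2.7⌋
     = ⌊619.789⌋ = 619.

619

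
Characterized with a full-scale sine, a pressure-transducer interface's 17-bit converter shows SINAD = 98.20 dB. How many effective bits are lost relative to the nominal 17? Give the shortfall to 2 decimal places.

N_eff = (98.20 − 1.76)/6.02 = 16.0199 bits.
Shortfall = 17 − 16.0199 = 0.9801 bits.

0.98 bits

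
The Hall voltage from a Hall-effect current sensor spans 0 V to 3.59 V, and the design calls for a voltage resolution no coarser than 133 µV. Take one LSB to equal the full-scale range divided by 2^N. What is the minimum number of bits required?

Range is 3.59 V.
Levels needed ≥ 3.59/133 µV = 26990. 2^15 = 32768 suffices, so N_min = 15.

15 bits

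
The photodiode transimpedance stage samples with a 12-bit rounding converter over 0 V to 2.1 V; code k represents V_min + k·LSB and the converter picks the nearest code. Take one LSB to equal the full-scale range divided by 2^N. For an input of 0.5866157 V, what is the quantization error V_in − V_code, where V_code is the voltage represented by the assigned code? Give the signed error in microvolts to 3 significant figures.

Span = 2.1 V. LSB = 2.1 V / 2^12 ≈ 0.5127 mV.
Position in LSBs: (0.5866157 − (0)) × 4096/2.1 = 1144.1800; rounding gives k = 1144.
V_code = V_min + k × range/2^12 = 0 + 1144 × 2.1/4096 = 0.5865234375 V.
Error = V_in − V_code = 0.5866157 − (0.5865234375) = +92.3 µV.

+92.3 µV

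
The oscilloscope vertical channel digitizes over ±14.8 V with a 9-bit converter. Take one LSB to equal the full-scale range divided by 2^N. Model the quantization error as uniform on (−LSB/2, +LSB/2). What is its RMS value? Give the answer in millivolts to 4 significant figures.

Full-scale range = 14.8 V − (-14.8 V) = 29.6 V.
LSB = 29.6 V / 2^9 = 57.8125 mV.
σ_q = LSB/√12 = 57.8125 mV/3.4641 = 16.69 mV.

16.69 mV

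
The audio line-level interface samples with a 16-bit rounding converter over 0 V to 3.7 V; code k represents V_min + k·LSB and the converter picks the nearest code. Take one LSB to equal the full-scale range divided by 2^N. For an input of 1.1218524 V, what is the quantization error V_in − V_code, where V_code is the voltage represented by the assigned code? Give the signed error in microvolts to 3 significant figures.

Span = 3.7 V. LSB = 3.7 V / 2^16 ≈ 56.46 µV.
(V_in − V_min)/LSB = (1.1218524 − (0)) × 65536/3.7 = 19870.7348 → nearest code k = 19871.
V_code = V_min + k × range/2^16 = 0 + 19871 × 3.7/65536 = 1.1218673706 V.
V_in − V_code = 1.1218524 − (1.1218673706) = −15.0 µV.

−15.0 µV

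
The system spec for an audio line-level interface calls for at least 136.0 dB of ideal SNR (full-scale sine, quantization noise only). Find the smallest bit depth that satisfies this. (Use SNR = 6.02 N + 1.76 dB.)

23 bits

6.02 N + 1.76 ≥ 136.0 gives N ≥ 22.299, so the minimum integer is 23.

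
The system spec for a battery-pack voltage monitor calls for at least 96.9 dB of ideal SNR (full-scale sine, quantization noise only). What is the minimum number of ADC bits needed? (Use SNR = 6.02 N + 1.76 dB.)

Solving 6.02 N ≥ 96.9 − 1.76: N ≥ 15.804. Round up → N = 16.

16 bits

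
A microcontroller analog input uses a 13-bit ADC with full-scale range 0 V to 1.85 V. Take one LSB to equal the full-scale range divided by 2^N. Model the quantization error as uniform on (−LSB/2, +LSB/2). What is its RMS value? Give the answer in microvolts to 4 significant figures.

V_FS = 1.85 V.
LSB = 1.85 V ÷ 2^13 = 1.85/8192 V = 225.830 µV.
RMS of a uniform error over width LSB is LSB/√12 = 65.19 µV.

65.19 µV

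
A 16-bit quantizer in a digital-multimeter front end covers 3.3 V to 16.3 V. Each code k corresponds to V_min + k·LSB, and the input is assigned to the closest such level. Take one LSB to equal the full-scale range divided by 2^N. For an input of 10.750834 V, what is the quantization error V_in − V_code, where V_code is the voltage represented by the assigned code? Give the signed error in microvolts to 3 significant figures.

Range = 16.3 − (3.3) = 13 V. LSB = 13 V / 2^16 ≈ 198.4 µV.
(10.750834 − (3.3)) / LSB = 7.450834 × 65536/13 = 37561.3736. Nearest integer: k = 37561.
V_code = V_min + k × range/2^16 = 3.3 + 37561 × 13/65536 = 10.750759888 V.
Error = V_in − V_code = 10.750834 − (10.750759888) = +74.1 µV.

+74.1 µV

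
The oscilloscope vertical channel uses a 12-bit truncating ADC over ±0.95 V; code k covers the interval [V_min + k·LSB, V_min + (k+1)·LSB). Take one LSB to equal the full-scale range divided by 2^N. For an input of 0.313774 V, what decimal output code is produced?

2724

Span: 0.95 V − (-0.95 V) = 1.9 V. LSB = 1.9 V / 2^12 ≈ 463.9 µV.
(V_in − V_min) × 2^12/range = (0.313774 − (-0.95)) × 4096/1.9 = 2724.431.
Floor → code = 2724.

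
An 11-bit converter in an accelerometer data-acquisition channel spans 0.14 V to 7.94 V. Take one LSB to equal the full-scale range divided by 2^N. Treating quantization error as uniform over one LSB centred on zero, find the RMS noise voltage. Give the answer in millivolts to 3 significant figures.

The full-scale span is 7.94 − (0.14) = 7.8 V.
Step size = 7.8/2048 V = 3.8086 mV.
For a uniform distribution on [−LSB/2, +LSB/2], V_rms = LSB/√12 = 3.8086 mV/3.4641 = 1.10 mV.

1.10 mV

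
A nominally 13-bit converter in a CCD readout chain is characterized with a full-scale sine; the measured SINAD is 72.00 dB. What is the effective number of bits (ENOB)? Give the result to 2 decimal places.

ENOB = (72.00 − 1.76)/6.02 = 11.6678 bits.

11.67 bits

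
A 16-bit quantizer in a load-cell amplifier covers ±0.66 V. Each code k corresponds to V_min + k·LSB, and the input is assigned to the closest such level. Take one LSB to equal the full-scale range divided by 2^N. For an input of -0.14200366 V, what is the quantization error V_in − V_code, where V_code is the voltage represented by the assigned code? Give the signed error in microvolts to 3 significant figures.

−5.37 µV

Range = 0.66 − (-0.66) = 1.32 V. LSB = 1.32 V / 2^16 ≈ 20.14 µV.
(V_in − V_min)/LSB = (-0.14200366 − (-0.66)) × 65536/1.32 = 25717.7334 → nearest code k = 25718.
V_code = -0.66 + (25718/65536) × 1.32 = -0.14199829102 V.
V_in − V_code = -0.14200366 − (-0.14199829102) = −5.37 µV.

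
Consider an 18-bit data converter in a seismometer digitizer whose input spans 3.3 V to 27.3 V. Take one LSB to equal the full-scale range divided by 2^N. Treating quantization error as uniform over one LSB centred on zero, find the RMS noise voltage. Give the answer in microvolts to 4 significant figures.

26.43 µV

Range = 27.3 − (3.3) = 24 V.
Step size = 24/262144 V = 91.5527 µV.
V_rms = LSB/√12 = 91.5527 µV / √12 = 26.43 µV.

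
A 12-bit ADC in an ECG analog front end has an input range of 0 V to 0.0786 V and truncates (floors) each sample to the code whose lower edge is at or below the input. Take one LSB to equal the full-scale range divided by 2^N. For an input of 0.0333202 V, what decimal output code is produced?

1736

Range is 0.0786 V. LSB = 0.0786 V / 2^12 ≈ 19.19 µV.
V_in − V_min = 0.0333202 − (0) = 0.0333202 V.
Divide by LSB: 0.0333202 × 4096/0.0786 = 1736.3809.
Truncating gives code 1736.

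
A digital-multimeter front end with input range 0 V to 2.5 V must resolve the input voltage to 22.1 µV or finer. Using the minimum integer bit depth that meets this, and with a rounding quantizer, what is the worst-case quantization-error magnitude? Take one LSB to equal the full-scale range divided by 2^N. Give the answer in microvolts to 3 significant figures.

Range is 2.5 V.
Levels needed ≥ 2.5/22.1 µV = 113100. 2^17 = 131072 suffices, so N_min = 17.
LSB = 2.5 V / 2^17 = 19.073 µV.
|e|_max = LSB/2 = 9.54 µV.

9.54 µV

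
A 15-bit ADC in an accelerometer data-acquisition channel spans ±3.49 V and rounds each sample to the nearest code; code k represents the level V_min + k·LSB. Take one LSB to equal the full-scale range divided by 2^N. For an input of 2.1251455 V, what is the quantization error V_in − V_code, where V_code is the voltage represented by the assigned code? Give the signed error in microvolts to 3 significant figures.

The full-scale span is 3.49 − (-3.49) = 6.98 V. LSB = 6.98 V / 2^15 ≈ 213.0 µV.
(2.1251455 − (-3.49)) / LSB = 5.6151455 × 32768/6.98 = 26360.6143. Nearest integer: k = 26361.
V_code = -3.49 + (26361/32768) × 6.98 = 2.1252276611 V.
e = 2.1251455 − (2.1252276611) = −82.2 µV.

−82.2 µV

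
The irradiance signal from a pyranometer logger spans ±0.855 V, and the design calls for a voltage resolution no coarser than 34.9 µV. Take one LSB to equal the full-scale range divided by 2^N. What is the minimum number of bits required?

16 bits

Range = 0.855 − (-0.855) = 1.71 V.
1.71 V / 34.9 µV = 49000. Since 2^15 = 32768 and 2^16 = 65536, N = 16.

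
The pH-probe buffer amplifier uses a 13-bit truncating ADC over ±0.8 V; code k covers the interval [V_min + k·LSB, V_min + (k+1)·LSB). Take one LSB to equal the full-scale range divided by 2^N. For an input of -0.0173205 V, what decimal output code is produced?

Range = 0.8 − (-0.8) = 1.6 V. LSB = 1.6 V / 2^13 ≈ 195.3 µV.
code = ⌊(V_in − V_min)/LSB⌋ = ⌊(V_in − V_min) × 2^13 / range⌋
     = ⌊(-0.0173205 − (-0.8)) × 8192 / 1.6⌋ = ⌊0.7826795 × 8192/1.6⌋
     = ⌊4007.319⌋ = 4007.

4007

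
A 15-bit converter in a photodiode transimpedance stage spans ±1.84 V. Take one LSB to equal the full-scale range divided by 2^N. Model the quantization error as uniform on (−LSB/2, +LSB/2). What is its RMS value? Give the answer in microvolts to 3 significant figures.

Full-scale range = 1.84 V − (-1.84 V) = 3.68 V.
LSB = 3.68 V ÷ 2^15 = 3.68/32768 V = 112.30 µV.
V_rms = LSB/√12 = 112.30 µV / √12 = 32.4 µV.

32.4 µV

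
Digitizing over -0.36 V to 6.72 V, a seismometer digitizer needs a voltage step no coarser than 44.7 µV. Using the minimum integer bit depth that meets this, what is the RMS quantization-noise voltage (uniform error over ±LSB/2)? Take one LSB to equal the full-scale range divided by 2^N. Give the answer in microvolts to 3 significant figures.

Span: 6.72 V − (-0.36 V) = 7.08 V.
Required number of levels: 7.08/44.7 µV = 158390; smallest N with 2^N ≥ that is 18.
LSB = 7.08 V ÷ 2^18 = 7.08/262144 V = 27.008 µV.
V_rms = LSB/√12 = 7.80 µV.

7.80 µV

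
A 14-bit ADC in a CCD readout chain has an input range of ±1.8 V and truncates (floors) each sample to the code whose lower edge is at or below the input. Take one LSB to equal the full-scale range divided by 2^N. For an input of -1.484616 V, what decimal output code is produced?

Span: 1.8 V − (-1.8 V) = 3.6 V. LSB = 3.6 V / 2^14 ≈ 219.7 µV.
code = ⌊(V_in − V_min)/LSB⌋ = ⌊(V_in − V_min) × 2^14 / range⌋
     = ⌊(-1.484616 − (-1.8)) × 16384 / 3.6⌋ = ⌊0.315384 × 16384/3.6⌋
     = ⌊1435.348⌋ = 1435.

1435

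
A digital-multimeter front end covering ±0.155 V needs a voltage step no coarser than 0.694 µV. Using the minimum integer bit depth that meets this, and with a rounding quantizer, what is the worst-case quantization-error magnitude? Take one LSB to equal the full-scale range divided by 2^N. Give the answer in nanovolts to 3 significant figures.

296 nV

The full-scale span is 0.155 − (-0.155) = 0.31 V.
Need 2^N ≥ 0.31 V / 0.694 µV = 446700 → N_min = 19.
LSB = 0.31 V ÷ 2^19 = 0.31/524288 V = 0.59128 µV.
|e|_max = LSB/2 = 296 nV.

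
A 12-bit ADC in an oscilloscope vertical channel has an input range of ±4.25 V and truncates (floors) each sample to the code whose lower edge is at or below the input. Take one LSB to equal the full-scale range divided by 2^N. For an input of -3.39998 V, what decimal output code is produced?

Full-scale range = 4.25 V − (-4.25 V) = 8.5 V. LSB = 8.5 V / 2^12 ≈ 2.075 mV.
code = ⌊(V_in − V_min)/LSB⌋ = ⌊(V_in − V_min) × 2^12 / range⌋
     = ⌊(-3.39998 − (-4.25)) × 4096 / 8.5⌋ = ⌊0.85002 × 4096/8.5⌋
     = ⌊409.610⌋ = 409.

409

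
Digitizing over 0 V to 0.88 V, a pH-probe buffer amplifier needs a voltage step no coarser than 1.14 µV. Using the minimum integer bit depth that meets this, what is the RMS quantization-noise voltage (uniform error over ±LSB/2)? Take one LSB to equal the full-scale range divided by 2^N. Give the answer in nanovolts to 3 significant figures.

V_FS = 0.88 V.
Need 2^N ≥ 0.88 V / 1.14 µV = 771900 → N_min = 20.
One LSB is 0.88 V / 1048576 = 0.83923 µV.
σ_q = LSB/√12 = 0.83923 µV/3.4641 = 242 nV.

242 nV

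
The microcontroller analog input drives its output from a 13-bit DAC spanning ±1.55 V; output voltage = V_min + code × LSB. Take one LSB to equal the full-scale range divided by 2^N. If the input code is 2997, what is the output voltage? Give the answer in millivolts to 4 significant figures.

-415.9 mV

Span: 1.55 V − (-1.55 V) = 3.1 V. LSB = 3.1 V / 2^13.
Output = V_min + (2997/8192) × range = -1.55 + 0.365845 × 3.1 V
      = -1.55 + 1.13412 = -0.415881 V.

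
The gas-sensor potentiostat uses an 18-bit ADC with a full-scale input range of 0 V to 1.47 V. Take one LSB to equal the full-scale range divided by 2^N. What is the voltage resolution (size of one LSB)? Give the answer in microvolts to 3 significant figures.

5.61 µV

Range is 1.47 V.
There are 2^18 = 262144 steps.
LSB = 1.47 V ÷ 2^18 = 1.47/262144 V = 5.61 µV.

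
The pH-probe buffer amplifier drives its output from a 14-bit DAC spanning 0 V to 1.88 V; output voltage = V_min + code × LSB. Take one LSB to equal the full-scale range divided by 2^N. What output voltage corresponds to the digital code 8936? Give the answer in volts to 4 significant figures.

1.025 V

Range is 1.88 V. LSB = 1.88 V / 2^14.
Output = V_min + (8936/16384) × range = 0 + 0.545410 × 1.88 V
      = 0 + 1.02537 = 1.02537 V.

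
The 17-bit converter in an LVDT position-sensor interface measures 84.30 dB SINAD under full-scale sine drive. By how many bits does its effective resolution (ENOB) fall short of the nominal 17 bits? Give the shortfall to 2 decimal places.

N_eff = (84.30 − 1.76)/6.02 = 13.7110 bits.
Shortfall = 17 − 13.7110 = 3.2890 bits.

3.29 bits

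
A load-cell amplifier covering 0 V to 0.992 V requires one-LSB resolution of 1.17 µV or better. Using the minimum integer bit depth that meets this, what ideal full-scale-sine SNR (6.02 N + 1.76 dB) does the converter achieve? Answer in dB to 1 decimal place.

122.2 dB

Full-scale range = 0.992 V.
Levels needed ≥ 0.992/1.17 µV = 847900. 2^20 = 1048576 suffices, so N_min = 20.
6.02(20) + 1.76 = 122.16 dB.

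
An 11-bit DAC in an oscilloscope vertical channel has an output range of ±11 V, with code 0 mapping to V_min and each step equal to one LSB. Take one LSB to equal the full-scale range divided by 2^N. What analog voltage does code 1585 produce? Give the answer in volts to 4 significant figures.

The full-scale span is 11 − (-11) = 22 V. LSB = 22 V / 2^11.
Output = V_min + (1585/2048) × range = -11 + 0.773926 × 22 V
      = -11 V + 17.0264 V = 6.02637 V.

6.026 V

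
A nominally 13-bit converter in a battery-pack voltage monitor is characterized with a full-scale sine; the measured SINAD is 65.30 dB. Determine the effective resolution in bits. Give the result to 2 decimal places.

Inverting SNR = 6.02 N + 1.76: N_eff = (65.30 − 1.76)/6.02 = 10.5548.

10.55 bits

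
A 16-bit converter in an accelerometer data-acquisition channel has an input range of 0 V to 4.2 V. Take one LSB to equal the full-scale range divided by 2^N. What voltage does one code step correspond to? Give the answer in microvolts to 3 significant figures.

V_FS = 4.2 V.
There are 2^16 = 65536 steps.
Step size = 4.2/65536 V = 64.1 µV.

64.1 µV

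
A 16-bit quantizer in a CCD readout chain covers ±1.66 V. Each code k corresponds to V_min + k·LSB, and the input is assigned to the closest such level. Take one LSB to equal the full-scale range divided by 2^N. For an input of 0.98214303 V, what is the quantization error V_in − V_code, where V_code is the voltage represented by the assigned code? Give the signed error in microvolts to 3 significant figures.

+13.5 µV

Span: 1.66 V − (-1.66 V) = 3.32 V. LSB = 3.32 V / 2^16 ≈ 50.66 µV.
Position in LSBs: (0.98214303 − (-1.66)) × 65536/3.32 = 52155.2668; rounding gives k = 52155.
Reconstructed level: -1.66 + 52155 × 3.32/65536 V = 0.98212951660 V.
Error = V_in − V_code = 0.98214303 − (0.98212951660) = +13.5 µV.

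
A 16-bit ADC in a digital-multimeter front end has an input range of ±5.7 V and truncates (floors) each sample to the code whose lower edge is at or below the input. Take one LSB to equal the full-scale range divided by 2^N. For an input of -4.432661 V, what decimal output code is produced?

Range = 5.7 − (-5.7) = 11.4 V. LSB = 11.4 V / 2^16 ≈ 174.0 µV.
V_in − V_min = -4.432661 − (-5.7) = 1.267339 V.
Divide by LSB: 1.267339 × 65536/11.4 = 7285.6429.
Truncating gives code 7285.

7285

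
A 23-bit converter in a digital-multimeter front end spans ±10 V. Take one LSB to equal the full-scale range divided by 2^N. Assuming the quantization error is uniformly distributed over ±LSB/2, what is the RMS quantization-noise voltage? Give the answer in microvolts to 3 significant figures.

The full-scale span is 10 − (-10) = 20 V.
LSB = 20 V / 2^23 = 2.3842 µV.
σ_q = LSB/√12 = 2.3842 µV/3.4641 = 0.688 µV.

0.688 µV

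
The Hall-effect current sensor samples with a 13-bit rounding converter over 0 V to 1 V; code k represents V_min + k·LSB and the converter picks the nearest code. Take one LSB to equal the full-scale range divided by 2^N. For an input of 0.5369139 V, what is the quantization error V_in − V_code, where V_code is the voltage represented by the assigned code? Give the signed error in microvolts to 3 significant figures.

+48.7 µV

V_FS = 1 V. LSB = 1 V / 2^13 ≈ 122.1 µV.
Position in LSBs: (0.5369139 − (0)) × 8192/1 = 4398.3987; rounding gives k = 4398.
Reconstructed level: 0 + 4398 × 1/8192 V = 0.5368652344 V.
V_in − V_code = 0.5369139 − (0.5368652344) = +48.7 µV.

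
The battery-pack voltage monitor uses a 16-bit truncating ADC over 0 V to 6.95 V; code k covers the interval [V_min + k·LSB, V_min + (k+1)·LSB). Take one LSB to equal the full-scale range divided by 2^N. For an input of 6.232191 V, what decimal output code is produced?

58767

V_FS = 6.95 V. LSB = 6.95 V / 2^16 ≈ 106.0 µV.
(V_in − V_min) × 2^16/range = (6.232191 − (0)) × 65536/6.95 = 58767.319.
Floor → code = 58767.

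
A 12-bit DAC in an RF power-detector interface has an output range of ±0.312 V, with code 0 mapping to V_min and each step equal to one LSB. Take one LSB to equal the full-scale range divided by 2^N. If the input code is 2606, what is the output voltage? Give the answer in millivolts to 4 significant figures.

85.01 mV

Span: 0.312 V − (-0.312 V) = 0.624 V. LSB = 0.624 V / 2^12.
V_out = V_min + code × LSB = -0.312 V + 2606 × 0.624 V / 4096
      = -0.312 + 0.397008 = 0.0850078 V.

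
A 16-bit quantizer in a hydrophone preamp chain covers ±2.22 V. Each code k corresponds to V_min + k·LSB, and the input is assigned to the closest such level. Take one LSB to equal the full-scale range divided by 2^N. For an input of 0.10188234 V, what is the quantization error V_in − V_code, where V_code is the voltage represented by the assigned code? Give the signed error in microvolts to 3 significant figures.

Range = 2.22 − (-2.22) = 4.44 V. LSB = 4.44 V / 2^16 ≈ 67.75 µV.
(V_in − V_min)/LSB = (0.10188234 − (-2.22)) × 65536/4.44 = 34271.8201 → nearest code k = 34272.
V_code = V_min + k × range/2^16 = -2.22 + 34272 × 4.44/65536 = 0.10189453125 V.
V_in − V_code = 0.10188234 − (0.10189453125) = −12.2 µV.

−12.2 µV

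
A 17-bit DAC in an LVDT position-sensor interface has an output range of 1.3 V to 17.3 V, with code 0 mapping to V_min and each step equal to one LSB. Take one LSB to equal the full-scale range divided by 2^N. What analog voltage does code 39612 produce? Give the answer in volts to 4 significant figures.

6.135 V

Range = 17.3 − (1.3) = 16 V. LSB = 16 V / 2^17.
V_out = V_min + code × LSB = 1.3 V + 39612 × 16 V / 131072
      = 1.3 V + 4.83545 V = 6.13545 V.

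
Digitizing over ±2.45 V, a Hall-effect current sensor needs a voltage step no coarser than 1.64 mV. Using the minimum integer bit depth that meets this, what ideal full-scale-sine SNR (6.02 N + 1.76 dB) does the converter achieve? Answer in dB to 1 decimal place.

74.0 dB

The full-scale span is 2.45 − (-2.45) = 4.9 V.
4.9 V / 1.64 mV = 2988. Since 2^11 = 2048 and 2^12 = 4096, N = 12.
SNR = 6.02 × 12 + 1.76 = 74.00 dB.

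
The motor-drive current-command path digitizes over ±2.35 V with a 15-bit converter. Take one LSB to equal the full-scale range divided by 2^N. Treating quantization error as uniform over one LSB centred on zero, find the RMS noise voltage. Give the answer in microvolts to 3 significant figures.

41.4 µV

The full-scale span is 2.35 − (-2.35) = 4.7 V.
LSB = 4.7 V ÷ 2^15 = 4.7/32768 V = 143.43 µV.
σ_q = LSB/√12 = 143.43 µV/3.4641 = 41.4 µV.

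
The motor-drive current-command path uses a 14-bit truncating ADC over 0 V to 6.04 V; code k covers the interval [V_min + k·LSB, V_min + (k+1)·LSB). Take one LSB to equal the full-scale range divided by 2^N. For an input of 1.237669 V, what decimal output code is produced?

Full-scale range = 6.04 V. LSB = 6.04 V / 2^14 ≈ 368.7 µV.
code = ⌊(V_in − V_min)/LSB⌋ = ⌊(V_in − V_min) × 2^14 / range⌋
     = ⌊(1.237669 − (0)) × 16384 / 6.04⌋ = ⌊1.237669 × 16384/6.04⌋
     = ⌊3357.280⌋ = 3357.

3357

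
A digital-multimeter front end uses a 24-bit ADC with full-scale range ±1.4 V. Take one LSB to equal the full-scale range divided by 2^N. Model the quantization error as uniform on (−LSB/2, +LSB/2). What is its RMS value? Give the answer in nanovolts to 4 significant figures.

Span: 1.4 V − (-1.4 V) = 2.8 V.
Step size = 2.8/16777216 V = 166.893 nV.
For a uniform distribution on [−LSB/2, +LSB/2], V_rms = LSB/√12 = 166.893 nV/3.4641 = 48.18 nV.

48.18 nV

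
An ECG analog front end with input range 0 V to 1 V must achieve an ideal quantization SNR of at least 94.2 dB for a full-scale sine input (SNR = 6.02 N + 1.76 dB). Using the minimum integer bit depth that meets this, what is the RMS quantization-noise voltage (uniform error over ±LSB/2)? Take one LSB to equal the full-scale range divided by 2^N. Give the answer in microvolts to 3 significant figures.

4.40 µV

Span = 1 V.
Solving 6.02 N ≥ 94.2 − 1.76: N ≥ 15.355. Round up → N = 16.
One LSB is 1 V / 65536 = 15.259 µV.
V_rms = LSB/√12 = 4.40 µV.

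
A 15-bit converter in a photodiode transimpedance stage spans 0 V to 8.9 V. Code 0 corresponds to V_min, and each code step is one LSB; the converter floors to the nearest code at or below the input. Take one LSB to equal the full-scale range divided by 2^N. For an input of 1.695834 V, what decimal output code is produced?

Span = 8.9 V. LSB = 8.9 V / 2^15 ≈ 271.6 µV.
(V_in − V_min) × 2^15/range = (1.695834 − (0)) × 32768/8.9 = 6243.718.
Floor → code = 6243.

6243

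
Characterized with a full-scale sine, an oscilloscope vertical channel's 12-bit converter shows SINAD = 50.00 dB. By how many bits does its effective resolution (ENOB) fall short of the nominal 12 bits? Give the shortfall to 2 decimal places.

ENOB = (SINAD − 1.76)/6.02 = (50.00 − 1.76)/6.02 = 8.0133 bits.
Shortfall = 12 − 8.0133 = 3.9867 bits.

3.99 bits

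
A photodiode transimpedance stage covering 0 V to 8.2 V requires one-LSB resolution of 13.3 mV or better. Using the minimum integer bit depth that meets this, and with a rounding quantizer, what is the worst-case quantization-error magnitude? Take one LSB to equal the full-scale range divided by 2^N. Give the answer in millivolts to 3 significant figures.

Span = 8.2 V.
Required number of levels: 8.2/13.3 mV = 616.54; smallest N with 2^N ≥ that is 10.
LSB = 8.2 V / 2^10 = 8.0078 mV.
Max error for round-to-nearest is LSB/2 = 4.00 mV.

4.00 mV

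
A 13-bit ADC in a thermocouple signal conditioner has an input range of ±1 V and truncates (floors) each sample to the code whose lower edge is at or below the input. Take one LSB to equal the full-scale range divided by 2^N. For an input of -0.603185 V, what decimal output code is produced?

1625

Full-scale range = 1 V − (-1 V) = 2 V. LSB = 2 V / 2^13 ≈ 244.1 µV.
(V_in − V_min) × 2^13/range = (-0.603185 − (-1)) × 8192/2 = 1625.354.
Floor → code = 1625.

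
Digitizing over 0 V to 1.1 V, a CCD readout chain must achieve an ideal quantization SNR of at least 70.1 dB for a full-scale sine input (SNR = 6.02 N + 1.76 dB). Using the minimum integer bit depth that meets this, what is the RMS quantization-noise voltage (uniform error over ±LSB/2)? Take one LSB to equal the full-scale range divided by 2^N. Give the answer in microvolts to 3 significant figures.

77.5 µV

Full-scale range = 1.1 V.
Solving 6.02 N ≥ 70.1 − 1.76: N ≥ 11.352. Round up → N = 12.
LSB = 1.1 V / 2^12 = 268.55 µV.
σ_q = LSB/√12 = 268.55 µV/3.4641 = 77.5 µV.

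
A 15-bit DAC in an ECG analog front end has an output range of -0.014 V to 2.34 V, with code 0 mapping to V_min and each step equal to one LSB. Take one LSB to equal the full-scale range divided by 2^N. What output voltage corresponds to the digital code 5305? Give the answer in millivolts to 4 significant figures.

Full-scale range = 2.34 V − (-0.014 V) = 2.354 V. LSB = 2.354 V / 2^15.
V_out = -0.014 + 5305 × (2.354/32768) V
      = -0.014 V + 0.381103 V = 0.367103 V.

367.1 mV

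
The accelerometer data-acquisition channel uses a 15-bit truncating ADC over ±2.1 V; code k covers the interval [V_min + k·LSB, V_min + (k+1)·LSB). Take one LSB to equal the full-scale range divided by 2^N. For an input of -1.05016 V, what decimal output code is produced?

Full-scale range = 2.1 V − (-2.1 V) = 4.2 V. LSB = 4.2 V / 2^15 ≈ 128.2 µV.
(V_in − V_min) × 2^15/range = (-1.05016 − (-2.1)) × 32768/4.2 = 8190.752.
Floor → code = 8190.

8190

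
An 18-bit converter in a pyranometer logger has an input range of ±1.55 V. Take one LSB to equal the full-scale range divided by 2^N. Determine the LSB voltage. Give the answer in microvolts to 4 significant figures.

11.83 µV

Range = 1.55 − (-1.55) = 3.1 V.
There are 2^18 = 262144 steps.
Step size = 3.1/262144 V = 11.83 µV.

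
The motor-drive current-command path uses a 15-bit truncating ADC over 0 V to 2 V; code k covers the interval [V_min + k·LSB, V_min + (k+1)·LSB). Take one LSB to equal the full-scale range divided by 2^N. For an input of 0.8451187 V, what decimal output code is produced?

Full-scale range = 2 V. LSB = 2 V / 2^15 ≈ 61.04 µV.
code = ⌊(V_in − V_min)/LSB⌋ = ⌊(V_in − V_min) × 2^15 / range⌋
     = ⌊(0.8451187 − (0)) × 32768 / 2⌋ = ⌊0.8451187 × 32768/2⌋
     = ⌊13846.425⌋ = 13846.

13846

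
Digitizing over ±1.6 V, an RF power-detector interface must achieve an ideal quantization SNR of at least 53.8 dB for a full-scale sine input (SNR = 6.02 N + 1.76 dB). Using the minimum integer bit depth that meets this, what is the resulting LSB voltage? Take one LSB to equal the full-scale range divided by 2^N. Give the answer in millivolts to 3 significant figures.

6.25 mV

Span: 1.6 V − (-1.6 V) = 3.2 V.
Required N = ⌈(53.8 − 1.76)/6.02⌉ = ⌈8.645⌉ = 9.
One LSB is 3.2 V / 512 = 6.25 mV.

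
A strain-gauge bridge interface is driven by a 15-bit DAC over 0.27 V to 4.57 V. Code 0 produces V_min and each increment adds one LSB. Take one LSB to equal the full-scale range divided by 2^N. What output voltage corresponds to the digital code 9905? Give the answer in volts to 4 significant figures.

1.570 V

Range = 4.57 − (0.27) = 4.3 V. LSB = 4.3 V / 2^15.
V_out = V_min + code × LSB = 0.27 V + 9905 × 4.3 V / 32768
      = 0.27 V + 1.29979 V = 1.56979 V.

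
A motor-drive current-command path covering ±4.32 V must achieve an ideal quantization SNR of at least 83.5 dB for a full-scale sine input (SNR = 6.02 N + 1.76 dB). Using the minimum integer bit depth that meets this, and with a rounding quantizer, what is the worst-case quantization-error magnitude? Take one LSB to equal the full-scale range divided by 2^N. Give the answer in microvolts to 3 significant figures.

Full-scale range = 4.32 V − (-4.32 V) = 8.64 V.
Required N = ⌈(83.5 − 1.76)/6.02⌉ = ⌈13.578⌉ = 14.
Step size = 8.64/16384 V = 0.52734 mV.
|e|_max = LSB/2 = 264 µV.

264 µV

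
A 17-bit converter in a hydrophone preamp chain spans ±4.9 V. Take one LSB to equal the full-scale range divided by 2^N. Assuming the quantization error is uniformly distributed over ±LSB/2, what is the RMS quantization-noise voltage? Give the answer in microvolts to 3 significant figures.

21.6 µV

Full-scale range = 4.9 V − (-4.9 V) = 9.8 V.
LSB = 9.8 V ÷ 2^17 = 9.8/131072 V = 74.768 µV.
V_rms = LSB/√12 = 74.768 µV / √12 = 21.6 µV.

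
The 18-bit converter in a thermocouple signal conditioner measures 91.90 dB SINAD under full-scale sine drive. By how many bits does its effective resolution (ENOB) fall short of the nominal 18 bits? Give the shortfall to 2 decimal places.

3.03 bits

N_eff = (91.90 − 1.76)/6.02 = 14.9734 bits.
Lost resolution: 18 − 14.9734 = 3.0266 bits.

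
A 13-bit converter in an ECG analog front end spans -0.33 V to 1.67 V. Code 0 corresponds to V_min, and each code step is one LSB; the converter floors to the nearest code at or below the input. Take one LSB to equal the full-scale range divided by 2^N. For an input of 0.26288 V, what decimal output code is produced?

Full-scale range = 1.67 V − (-0.33 V) = 2 V. LSB = 2 V / 2^13 ≈ 244.1 µV.
code = ⌊(V_in − V_min)/LSB⌋ = ⌊(V_in − V_min) × 2^13 / range⌋
     = ⌊(0.26288 − (-0.33)) × 8192 / 2⌋ = ⌊0.59288 × 8192/2⌋
     = ⌊2428.436⌋ = 2428.

2428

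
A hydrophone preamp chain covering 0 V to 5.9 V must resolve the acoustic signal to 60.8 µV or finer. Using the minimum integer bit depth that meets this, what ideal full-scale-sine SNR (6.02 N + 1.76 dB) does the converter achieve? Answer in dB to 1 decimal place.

104.1 dB

Range is 5.9 V.
5.9 V / 60.8 µV = 97040. Since 2^16 = 65536 and 2^17 = 131072, N = 17.
SNR = 6.02 × 17 + 1.76 = 104.10 dB.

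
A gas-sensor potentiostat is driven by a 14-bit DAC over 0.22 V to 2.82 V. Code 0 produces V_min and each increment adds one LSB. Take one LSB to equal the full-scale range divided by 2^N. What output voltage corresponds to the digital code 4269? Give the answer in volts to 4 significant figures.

0.8975 V

The full-scale span is 2.82 − (0.22) = 2.6 V. LSB = 2.6 V / 2^14.
V_out = V_min + code × LSB = 0.22 V + 4269 × 2.6 V / 16384
      = 0.22 + 0.677454 = 0.897454 V.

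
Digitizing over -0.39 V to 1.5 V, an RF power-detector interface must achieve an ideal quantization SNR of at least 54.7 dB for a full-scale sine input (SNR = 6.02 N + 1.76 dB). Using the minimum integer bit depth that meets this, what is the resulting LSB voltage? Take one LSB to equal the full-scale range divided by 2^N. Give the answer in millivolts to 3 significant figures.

Full-scale range = 1.5 V − (-0.39 V) = 1.89 V.
Required N = ⌈(54.7 − 1.76)/6.02⌉ = ⌈8.794⌉ = 9.
Step size = 1.89/512 V = 3.69 mV.

3.69 mV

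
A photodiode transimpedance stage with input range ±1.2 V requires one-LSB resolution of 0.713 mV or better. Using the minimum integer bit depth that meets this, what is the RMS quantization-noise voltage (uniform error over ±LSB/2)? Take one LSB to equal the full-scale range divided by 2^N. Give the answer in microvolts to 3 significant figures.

169 µV

The full-scale span is 1.2 − (-1.2) = 2.4 V.
Levels needed ≥ 2.4/0.713 mV = 3366. 2^12 = 4096 suffices, so N_min = 12.
LSB = 2.4 V ÷ 2^12 = 2.4/4096 V = 0.58594 mV.
σ_q = LSB/√12 = 0.58594 mV/3.4641 = 169 µV.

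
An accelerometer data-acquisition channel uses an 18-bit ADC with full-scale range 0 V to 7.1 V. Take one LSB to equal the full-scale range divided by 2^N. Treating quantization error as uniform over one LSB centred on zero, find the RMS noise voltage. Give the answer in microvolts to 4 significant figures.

7.819 µV

Span = 7.1 V.
One LSB is 7.1 V / 262144 = 27.0844 µV.
For a uniform distribution on [−LSB/2, +LSB/2], V_rms = LSB/√12 = 27.0844 µV/3.4641 = 7.819 µV.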